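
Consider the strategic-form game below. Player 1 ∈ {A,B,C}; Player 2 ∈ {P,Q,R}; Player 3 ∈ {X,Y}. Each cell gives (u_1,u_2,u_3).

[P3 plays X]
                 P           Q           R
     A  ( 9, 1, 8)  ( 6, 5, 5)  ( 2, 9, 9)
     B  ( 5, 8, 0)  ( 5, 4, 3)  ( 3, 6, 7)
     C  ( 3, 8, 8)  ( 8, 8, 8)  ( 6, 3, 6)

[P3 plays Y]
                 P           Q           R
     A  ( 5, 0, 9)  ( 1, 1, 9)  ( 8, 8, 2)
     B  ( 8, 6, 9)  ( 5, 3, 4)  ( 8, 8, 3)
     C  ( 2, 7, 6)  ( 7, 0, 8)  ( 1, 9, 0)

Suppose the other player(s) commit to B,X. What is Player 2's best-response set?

u_2(P vs B,X) = 8
u_2(Q vs B,X) = 4
u_2(R vs B,X) = 6
max payoff 8 at {P}

P2 best: {P}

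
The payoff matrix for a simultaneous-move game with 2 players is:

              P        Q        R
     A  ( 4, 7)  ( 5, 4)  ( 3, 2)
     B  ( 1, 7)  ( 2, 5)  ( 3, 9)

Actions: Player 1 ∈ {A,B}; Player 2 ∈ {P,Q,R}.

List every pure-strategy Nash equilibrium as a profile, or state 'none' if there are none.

(A,P): NE
(A,Q): not NE [P2→P gives 7>4]
(A,R): not NE [P2→P gives 7>2]
(B,P): not NE [P1→A gives 4>1; P2→R gives 9>7]
(B,Q): not NE [P1→A gives 5>2; P2→R gives 9>5]
(B,R): NE

PSNE = {(A,P), (B,R)}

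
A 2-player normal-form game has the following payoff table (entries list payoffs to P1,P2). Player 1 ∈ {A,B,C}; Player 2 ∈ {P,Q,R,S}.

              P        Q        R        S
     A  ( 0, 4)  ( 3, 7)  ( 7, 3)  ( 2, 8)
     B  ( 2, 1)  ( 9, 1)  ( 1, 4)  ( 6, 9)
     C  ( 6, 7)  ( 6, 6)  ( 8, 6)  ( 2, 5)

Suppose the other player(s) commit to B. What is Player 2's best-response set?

u_2(P vs B) = 1
u_2(Q vs B) = 1
u_2(R vs B) = 4
u_2(S vs B) = 9
max payoff 9 at {S}

argmax u_2 = {S}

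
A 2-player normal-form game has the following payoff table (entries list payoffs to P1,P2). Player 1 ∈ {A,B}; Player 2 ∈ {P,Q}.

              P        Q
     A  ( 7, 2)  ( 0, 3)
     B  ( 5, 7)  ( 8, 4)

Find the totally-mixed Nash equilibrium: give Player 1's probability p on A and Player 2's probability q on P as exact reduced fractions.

P1 indiff ⇒ q·7+(1-q)·0 = q·5+(1-q)·8 ⇒ q(2) = (1-q)(8) ⇒ q = 4/5
P2 indiff ⇒ p·2+(1-p)·7 = p·3+(1-p)·4 ⇒ p(-1) = (1-p)(-3) ⇒ p = 3/4

(p,q) = (3/4, 4/5)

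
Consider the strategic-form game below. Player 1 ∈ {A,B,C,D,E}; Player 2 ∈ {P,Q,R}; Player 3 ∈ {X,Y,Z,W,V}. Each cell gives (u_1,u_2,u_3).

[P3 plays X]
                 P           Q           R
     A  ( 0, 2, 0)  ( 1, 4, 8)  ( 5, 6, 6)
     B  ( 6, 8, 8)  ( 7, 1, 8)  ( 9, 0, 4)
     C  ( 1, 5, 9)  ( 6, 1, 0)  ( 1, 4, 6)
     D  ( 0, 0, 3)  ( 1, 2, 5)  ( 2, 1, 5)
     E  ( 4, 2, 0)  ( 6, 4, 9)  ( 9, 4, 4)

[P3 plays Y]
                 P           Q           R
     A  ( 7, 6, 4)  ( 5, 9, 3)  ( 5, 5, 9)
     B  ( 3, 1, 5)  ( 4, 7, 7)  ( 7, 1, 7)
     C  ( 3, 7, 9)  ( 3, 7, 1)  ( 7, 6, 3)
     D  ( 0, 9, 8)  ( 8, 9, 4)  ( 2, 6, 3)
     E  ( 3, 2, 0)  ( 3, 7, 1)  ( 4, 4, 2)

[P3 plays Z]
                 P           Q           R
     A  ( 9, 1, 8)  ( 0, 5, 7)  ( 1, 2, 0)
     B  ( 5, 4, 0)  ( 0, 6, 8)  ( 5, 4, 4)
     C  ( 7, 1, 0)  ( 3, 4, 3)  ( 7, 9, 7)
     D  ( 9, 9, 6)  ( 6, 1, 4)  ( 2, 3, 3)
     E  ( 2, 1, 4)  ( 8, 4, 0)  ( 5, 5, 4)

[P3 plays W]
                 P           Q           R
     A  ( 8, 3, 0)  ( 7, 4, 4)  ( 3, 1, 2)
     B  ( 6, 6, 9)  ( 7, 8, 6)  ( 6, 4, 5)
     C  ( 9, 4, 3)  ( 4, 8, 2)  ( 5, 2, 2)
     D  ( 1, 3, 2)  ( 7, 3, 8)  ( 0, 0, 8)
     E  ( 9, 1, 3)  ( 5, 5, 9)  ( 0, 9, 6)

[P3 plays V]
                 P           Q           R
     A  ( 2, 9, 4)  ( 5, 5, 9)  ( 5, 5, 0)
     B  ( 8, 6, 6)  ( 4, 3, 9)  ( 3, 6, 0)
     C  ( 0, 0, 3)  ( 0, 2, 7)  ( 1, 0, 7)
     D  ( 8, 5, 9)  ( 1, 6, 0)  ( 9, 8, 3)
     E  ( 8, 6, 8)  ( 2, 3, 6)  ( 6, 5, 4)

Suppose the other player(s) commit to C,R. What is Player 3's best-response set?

P3 best: {Z,V}

u_3(X vs C,R) = 6
u_3(Y vs C,R) = 3
u_3(Z vs C,R) = 7
u_3(W vs C,R) = 2
u_3(V vs C,R) = 7
max payoff 7 at {Z,V}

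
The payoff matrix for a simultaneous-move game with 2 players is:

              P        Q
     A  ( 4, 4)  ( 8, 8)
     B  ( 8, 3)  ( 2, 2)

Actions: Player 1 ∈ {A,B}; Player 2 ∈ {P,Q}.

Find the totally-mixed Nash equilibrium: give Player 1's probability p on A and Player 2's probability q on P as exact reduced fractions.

P1 indiff ⇒ q·4+(1-q)·8 = q·8+(1-q)·2 ⇒ q(-4) = (1-q)(-6) ⇒ q = 3/5
P2 indiff ⇒ p·4+(1-p)·3 = p·8+(1-p)·2 ⇒ p(-4) = (1-p)(-1) ⇒ p = 1/5

P1 mixes 1/5 on A; P2 mixes 3/5 on P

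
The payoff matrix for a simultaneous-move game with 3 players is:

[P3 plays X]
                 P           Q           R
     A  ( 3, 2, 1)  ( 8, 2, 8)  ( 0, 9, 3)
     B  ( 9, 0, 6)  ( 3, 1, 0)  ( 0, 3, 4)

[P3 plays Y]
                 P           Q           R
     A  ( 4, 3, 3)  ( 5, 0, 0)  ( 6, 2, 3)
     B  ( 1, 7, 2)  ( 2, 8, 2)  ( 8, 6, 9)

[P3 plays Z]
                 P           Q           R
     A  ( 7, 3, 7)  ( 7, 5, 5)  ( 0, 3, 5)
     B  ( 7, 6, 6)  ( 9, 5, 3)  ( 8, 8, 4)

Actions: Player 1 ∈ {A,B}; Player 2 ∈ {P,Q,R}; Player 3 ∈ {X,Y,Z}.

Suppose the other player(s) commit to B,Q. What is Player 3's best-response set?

u_3(X vs B,Q) = 0
u_3(Y vs B,Q) = 2
u_3(Z vs B,Q) = 3
max payoff 3 at {Z}

P3 best: {Z}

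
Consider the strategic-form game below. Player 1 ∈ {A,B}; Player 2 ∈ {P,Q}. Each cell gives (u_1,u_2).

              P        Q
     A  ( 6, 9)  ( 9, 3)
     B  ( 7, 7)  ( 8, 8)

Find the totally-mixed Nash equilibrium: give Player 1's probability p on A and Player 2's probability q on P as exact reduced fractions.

P1 indiff ⇒ q·6+(1-q)·9 = q·7+(1-q)·8 ⇒ q(-1) = (1-q)(-1) ⇒ q = 1/2
P2 indiff ⇒ p·9+(1-p)·7 = p·3+(1-p)·8 ⇒ p(6) = (1-p)(1) ⇒ p = 1/7

P1 mixes 1/7 on A; P2 mixes 1/2 on P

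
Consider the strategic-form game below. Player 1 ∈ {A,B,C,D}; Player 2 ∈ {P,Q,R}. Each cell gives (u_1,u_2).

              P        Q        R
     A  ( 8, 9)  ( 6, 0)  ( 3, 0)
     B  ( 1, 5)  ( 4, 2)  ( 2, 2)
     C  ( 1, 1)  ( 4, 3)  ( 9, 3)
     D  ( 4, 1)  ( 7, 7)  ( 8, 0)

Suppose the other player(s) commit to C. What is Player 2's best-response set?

BR_2 = {Q,R}

u_2(P vs C) = 1
u_2(Q vs C) = 3
u_2(R vs C) = 3
max payoff 3 at {Q,R}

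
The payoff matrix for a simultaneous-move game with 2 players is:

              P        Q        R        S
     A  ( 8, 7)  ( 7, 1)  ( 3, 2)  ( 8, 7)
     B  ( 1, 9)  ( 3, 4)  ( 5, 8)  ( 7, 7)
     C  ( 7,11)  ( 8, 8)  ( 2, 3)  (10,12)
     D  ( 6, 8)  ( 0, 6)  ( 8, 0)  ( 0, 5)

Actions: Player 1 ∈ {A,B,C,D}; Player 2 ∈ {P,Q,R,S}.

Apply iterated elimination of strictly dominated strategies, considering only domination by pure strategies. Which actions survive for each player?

Survivors P1:{A,C} P2:{P,S}

P2 drop Q (P beats it: A:7>1 B:9>4 C:11>8 D:8>6)
P2 drop R (P beats it: A:7>2 B:9>8 C:11>3 D:8>0)
P1 drop B (A beats it: P:8>1 S:8>7)
P1 drop D (A beats it: P:8>6 S:8>0)
P1→{A,C} P2→{P,S}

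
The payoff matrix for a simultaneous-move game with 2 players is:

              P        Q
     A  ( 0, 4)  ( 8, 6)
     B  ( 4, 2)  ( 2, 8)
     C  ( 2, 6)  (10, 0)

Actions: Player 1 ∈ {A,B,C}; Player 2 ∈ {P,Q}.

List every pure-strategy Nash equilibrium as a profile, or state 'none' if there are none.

(A,P): not NE [P1→B gives 4>0; P2→Q gives 6>4]
(A,Q): not NE [P1→C gives 10>8]
(B,P): not NE [P2→Q gives 8>2]
(B,Q): not NE [P1→C gives 10>2]
(C,P): not NE [P1→B gives 4>2]
(C,Q): not NE [P2→P gives 6>0]

Equilibria: none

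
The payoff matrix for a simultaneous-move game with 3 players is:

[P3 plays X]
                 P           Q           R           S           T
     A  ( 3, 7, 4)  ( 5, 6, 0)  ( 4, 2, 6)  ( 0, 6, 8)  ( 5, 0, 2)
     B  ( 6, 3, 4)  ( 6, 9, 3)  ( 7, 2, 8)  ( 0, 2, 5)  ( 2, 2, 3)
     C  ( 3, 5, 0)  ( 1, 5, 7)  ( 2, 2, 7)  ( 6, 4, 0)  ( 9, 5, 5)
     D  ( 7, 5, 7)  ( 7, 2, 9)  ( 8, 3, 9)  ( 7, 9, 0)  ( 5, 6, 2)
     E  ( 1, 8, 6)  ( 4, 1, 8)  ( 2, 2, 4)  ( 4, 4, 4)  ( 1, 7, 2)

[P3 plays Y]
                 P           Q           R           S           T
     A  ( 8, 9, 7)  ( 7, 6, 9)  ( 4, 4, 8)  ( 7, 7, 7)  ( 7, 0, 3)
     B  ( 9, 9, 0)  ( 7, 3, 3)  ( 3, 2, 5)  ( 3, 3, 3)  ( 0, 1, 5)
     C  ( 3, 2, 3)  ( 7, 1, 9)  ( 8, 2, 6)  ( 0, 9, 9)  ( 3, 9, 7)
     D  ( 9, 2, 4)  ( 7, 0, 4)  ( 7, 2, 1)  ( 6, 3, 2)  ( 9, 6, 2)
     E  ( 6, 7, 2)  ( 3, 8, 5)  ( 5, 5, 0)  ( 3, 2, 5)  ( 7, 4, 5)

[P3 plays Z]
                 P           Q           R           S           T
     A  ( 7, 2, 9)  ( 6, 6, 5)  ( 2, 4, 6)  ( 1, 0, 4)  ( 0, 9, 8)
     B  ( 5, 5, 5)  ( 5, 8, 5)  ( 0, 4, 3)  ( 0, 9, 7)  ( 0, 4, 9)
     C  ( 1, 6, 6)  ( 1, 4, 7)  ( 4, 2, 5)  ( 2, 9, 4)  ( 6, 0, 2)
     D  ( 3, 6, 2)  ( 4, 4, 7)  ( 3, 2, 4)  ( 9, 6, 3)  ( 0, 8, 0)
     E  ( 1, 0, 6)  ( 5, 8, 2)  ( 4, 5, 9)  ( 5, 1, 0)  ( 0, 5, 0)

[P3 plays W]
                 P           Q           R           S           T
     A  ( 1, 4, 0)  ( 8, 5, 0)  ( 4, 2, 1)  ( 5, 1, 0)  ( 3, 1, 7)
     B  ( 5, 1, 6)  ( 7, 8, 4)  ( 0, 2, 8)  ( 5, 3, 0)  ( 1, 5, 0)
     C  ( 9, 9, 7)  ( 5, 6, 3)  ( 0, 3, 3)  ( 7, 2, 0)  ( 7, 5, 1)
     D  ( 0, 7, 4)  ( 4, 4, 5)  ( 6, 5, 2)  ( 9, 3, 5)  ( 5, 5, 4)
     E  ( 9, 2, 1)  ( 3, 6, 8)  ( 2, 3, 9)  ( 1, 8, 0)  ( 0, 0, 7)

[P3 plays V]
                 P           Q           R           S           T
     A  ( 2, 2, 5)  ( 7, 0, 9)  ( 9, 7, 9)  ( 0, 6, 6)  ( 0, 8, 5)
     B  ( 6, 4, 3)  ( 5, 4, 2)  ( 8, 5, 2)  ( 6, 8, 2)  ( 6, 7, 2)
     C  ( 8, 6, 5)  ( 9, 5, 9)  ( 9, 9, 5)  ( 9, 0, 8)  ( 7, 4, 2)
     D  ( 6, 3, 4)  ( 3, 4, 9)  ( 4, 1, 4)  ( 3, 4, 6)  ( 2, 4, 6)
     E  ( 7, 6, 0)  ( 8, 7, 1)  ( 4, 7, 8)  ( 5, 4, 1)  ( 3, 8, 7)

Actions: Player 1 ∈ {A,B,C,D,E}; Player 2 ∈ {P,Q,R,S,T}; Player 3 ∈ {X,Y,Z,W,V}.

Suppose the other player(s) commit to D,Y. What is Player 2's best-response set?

BR_2 = {T}

u_2(P vs D,Y) = 2
u_2(Q vs D,Y) = 0
u_2(R vs D,Y) = 2
u_2(S vs D,Y) = 3
u_2(T vs D,Y) = 6
max payoff 6 at {T}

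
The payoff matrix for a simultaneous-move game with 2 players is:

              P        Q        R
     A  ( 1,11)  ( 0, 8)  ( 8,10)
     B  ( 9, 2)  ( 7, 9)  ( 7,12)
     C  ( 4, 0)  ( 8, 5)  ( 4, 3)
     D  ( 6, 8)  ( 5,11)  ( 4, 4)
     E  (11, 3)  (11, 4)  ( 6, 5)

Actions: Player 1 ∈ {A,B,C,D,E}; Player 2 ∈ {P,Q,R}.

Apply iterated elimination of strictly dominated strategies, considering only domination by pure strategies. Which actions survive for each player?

P1 drop C (E beats it: P:11>4 Q:11>8 R:6>4)
P1 drop D (B beats it: P:9>6 Q:7>5 R:7>4)
P2 drop Q (R beats it: A:10>8 B:12>9 E:5>4)
P1→{A,B,E} P2→{P,R}

Remaining: P1:{A,B,E} P2:{P,R}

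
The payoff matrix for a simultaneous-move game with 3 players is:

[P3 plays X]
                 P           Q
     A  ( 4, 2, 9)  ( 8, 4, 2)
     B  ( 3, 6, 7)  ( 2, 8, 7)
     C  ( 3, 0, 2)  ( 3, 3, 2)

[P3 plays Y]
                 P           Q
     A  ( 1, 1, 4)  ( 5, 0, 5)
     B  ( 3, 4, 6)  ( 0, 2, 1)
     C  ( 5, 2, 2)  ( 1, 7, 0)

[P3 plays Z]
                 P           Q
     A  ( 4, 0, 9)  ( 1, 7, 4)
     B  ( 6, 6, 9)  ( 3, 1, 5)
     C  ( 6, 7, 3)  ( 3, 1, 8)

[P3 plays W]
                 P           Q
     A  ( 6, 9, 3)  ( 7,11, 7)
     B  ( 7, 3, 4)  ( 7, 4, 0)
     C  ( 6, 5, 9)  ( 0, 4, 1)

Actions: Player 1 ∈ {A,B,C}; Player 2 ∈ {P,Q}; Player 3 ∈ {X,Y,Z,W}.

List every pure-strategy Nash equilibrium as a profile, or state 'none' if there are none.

(A,P,X): not NE [P2→Q gives 4>2]
(A,P,Y): not NE [P1→C gives 5>1; P3→Z gives 9>4]
(A,P,Z): not NE [P1→C gives 6>4; P2→Q gives 7>0]
(A,P,W): not NE [P1→B gives 7>6; P2→Q gives 11>9; P3→Z gives 9>3]
(A,Q,X): not NE [P3→W gives 7>2]
(A,Q,Y): not NE [P2→P gives 1>0; P3→W gives 7>5]
(A,Q,Z): not NE [P1→C gives 3>1; P3→W gives 7>4]
(A,Q,W): NE
(B,P,X): not NE [P1→A gives 4>3; P2→Q gives 8>6; P3→Z gives 9>7]
(B,P,Y): not NE [P1→C gives 5>3; P3→Z gives 9>6]
(B,P,Z): NE
(B,P,W): not NE [P2→Q gives 4>3; P3→Z gives 9>4]
(B,Q,X): not NE [P1→A gives 8>2]
(B,Q,Y): not NE [P1→A gives 5>0; P2→P gives 4>2; P3→X gives 7>1]
(B,Q,Z): not NE [P2→P gives 6>1; P3→X gives 7>5]
(B,Q,W): not NE [P3→X gives 7>0]
(C,P,X): not NE [P1→A gives 4>3; P2→Q gives 3>0; P3→W gives 9>2]
(C,P,Y): not NE [P2→Q gives 7>2; P3→W gives 9>2]
(C,P,Z): not NE [P3→W gives 9>3]
(C,P,W): not NE [P1→B gives 7>6]
(C,Q,X): not NE [P1→A gives 8>3; P3→Z gives 8>2]
(C,Q,Y): not NE [P1→A gives 5>1; P3→Z gives 8>0]
(C,Q,Z): not NE [P2→P gives 7>1]
(C,Q,W): not NE [P1→B gives 7>0; P2→P gives 5>4; P3→Z gives 8>1]

Nash profiles: (A,Q,W), (B,P,Z)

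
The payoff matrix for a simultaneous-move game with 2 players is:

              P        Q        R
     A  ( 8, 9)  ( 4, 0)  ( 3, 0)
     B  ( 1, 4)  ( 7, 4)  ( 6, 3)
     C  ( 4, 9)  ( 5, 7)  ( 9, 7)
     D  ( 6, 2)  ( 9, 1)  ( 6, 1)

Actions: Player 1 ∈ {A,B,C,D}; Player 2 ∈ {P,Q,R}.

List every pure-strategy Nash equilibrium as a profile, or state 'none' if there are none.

(A,P): NE
(A,Q): not NE [P1→D gives 9>4; P2→P gives 9>0]
(A,R): not NE [P1→C gives 9>3; P2→P gives 9>0]
(B,P): not NE [P1→A gives 8>1]
(B,Q): not NE [P1→D gives 9>7]
(B,R): not NE [P1→C gives 9>6; P2→Q gives 4>3]
(C,P): not NE [P1→A gives 8>4]
(C,Q): not NE [P1→D gives 9>5; P2→P gives 9>7]
(C,R): not NE [P2→P gives 9>7]
(D,P): not NE [P1→A gives 8>6]
(D,Q): not NE [P2→P gives 2>1]
(D,R): not NE [P1→C gives 9>6; P2→P gives 2>1]

NE set: (A,P)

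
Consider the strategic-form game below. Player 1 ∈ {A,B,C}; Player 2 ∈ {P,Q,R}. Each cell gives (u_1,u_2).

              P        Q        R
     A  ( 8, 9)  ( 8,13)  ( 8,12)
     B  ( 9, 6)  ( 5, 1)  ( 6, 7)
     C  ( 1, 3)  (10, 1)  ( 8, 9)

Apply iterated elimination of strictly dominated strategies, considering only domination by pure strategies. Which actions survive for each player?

P2 drop P (R beats it: A:12>9 B:7>6 C:9>3)
P1 drop B (A beats it: Q:8>5 R:8>6)
P1→{A,C} P2→{Q,R}

Survivors P1:{A,C} P2:{Q,R}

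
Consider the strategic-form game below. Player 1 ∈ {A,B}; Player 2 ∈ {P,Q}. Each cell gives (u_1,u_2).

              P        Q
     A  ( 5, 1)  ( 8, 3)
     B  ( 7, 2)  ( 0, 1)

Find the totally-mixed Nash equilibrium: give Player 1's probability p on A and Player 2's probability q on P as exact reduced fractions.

P1 mixes 1/3 on A; P2 mixes 4/5 on P

P1 indiff ⇒ q·5+(1-q)·8 = q·7+(1-q)·0 ⇒ q(-2) = (1-q)(-8) ⇒ q = 4/5
P2 indiff ⇒ p·1+(1-p)·2 = p·3+(1-p)·1 ⇒ p(-2) = (1-p)(-1) ⇒ p = 1/3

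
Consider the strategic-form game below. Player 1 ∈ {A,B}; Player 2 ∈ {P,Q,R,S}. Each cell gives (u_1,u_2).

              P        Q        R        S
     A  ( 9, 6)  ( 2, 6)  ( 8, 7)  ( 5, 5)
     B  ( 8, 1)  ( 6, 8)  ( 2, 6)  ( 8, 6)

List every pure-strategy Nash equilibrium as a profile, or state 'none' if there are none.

(A,P): not NE [P2→R gives 7>6]
(A,Q): not NE [P1→B gives 6>2; P2→R gives 7>6]
(A,R): NE
(A,S): not NE [P1→B gives 8>5; P2→R gives 7>5]
(B,P): not NE [P1→A gives 9>8; P2→Q gives 8>1]
(B,Q): NE
(B,R): not NE [P1→A gives 8>2; P2→Q gives 8>6]
(B,S): not NE [P2→Q gives 8>6]

Nash profiles: (A,R), (B,Q)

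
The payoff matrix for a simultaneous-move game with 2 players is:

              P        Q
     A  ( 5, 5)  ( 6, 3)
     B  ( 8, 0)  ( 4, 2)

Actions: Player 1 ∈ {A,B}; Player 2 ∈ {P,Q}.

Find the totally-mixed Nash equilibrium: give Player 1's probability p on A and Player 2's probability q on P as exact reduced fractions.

(p,q) = (1/2, 2/5)

P1 indiff ⇒ q·5+(1-q)·6 = q·8+(1-q)·4 ⇒ q(-3) = (1-q)(-2) ⇒ q = 2/5
P2 indiff ⇒ p·5+(1-p)·0 = p·3+(1-p)·2 ⇒ p(2) = (1-p)(2) ⇒ p = 1/2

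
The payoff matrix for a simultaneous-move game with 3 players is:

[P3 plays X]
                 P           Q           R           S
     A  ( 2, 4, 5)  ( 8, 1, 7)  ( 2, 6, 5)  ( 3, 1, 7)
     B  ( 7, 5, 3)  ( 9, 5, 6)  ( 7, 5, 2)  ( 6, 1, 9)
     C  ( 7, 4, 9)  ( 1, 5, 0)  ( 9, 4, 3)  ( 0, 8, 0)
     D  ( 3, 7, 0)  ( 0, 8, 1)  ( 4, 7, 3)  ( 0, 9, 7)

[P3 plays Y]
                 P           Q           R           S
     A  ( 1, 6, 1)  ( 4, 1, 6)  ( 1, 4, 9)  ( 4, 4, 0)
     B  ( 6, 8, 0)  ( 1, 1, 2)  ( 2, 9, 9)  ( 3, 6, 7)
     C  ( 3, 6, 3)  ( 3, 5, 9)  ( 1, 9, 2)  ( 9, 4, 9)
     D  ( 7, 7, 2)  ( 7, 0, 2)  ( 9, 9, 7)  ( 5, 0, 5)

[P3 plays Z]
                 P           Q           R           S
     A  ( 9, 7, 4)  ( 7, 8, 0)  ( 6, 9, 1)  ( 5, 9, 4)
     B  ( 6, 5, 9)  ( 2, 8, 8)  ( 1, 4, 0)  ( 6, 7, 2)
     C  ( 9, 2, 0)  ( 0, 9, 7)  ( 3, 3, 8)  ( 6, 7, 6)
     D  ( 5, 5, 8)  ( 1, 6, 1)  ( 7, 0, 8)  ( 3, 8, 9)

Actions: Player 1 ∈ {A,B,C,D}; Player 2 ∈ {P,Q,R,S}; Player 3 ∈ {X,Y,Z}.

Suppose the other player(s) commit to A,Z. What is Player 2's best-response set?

BR_2 = {R,S}

u_2(P vs A,Z) = 7
u_2(Q vs A,Z) = 8
u_2(R vs A,Z) = 9
u_2(S vs A,Z) = 9
max payoff 9 at {R,S}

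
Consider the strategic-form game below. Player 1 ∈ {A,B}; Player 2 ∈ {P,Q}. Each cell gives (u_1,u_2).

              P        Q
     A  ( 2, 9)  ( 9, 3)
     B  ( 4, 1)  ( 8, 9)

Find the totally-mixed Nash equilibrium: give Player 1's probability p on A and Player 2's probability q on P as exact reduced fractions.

P1 indiff ⇒ q·2+(1-q)·9 = q·4+(1-q)·8 ⇒ q(-2) = (1-q)(-1) ⇒ q = 1/3
P2 indiff ⇒ p·9+(1-p)·1 = p·3+(1-p)·9 ⇒ p(6) = (1-p)(8) ⇒ p = 4/7

p=4/7, q=1/3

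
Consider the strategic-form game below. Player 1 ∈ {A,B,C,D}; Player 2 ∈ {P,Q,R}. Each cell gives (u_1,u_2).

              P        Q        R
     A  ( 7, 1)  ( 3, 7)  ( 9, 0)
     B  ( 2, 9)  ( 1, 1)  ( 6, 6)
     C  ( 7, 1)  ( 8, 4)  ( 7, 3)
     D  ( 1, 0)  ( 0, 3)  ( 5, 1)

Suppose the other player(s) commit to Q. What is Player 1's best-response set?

argmax u_1 = {C}

u_1(A vs Q) = 3
u_1(B vs Q) = 1
u_1(C vs Q) = 8
u_1(D vs Q) = 0
max payoff 8 at {C}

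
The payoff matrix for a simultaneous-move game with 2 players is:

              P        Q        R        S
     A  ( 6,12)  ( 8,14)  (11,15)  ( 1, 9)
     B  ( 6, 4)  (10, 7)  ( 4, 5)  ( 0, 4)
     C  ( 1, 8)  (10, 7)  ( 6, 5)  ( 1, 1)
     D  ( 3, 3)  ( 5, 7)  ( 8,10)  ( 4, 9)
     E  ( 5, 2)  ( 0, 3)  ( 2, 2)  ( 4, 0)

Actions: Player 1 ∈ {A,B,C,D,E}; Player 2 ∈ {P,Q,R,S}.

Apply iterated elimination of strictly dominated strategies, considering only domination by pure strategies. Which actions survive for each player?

P2 drop S (R beats it: A:15>9 B:5>4 C:5>1 D:10>9 E:2>0)
P1 drop D (A beats it: P:6>3 Q:8>5 R:11>8)
P1 drop E (A beats it: P:6>5 Q:8>0 R:11>2)
P1→{A,B,C} P2→{P,Q,R}

IESDS → P1:{A,B,C} P2:{P,Q,R}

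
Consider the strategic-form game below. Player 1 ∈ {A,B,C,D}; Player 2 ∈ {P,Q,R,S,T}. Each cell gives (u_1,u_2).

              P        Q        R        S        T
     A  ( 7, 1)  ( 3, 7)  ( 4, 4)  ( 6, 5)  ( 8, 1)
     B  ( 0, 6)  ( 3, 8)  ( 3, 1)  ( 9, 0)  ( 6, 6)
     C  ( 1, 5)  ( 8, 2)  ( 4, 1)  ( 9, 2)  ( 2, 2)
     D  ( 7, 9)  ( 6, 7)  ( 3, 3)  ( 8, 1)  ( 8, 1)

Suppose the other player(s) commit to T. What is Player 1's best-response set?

u_1(A vs T) = 8
u_1(B vs T) = 6
u_1(C vs T) = 2
u_1(D vs T) = 8
max payoff 8 at {A,D}

P1 best: {A,D}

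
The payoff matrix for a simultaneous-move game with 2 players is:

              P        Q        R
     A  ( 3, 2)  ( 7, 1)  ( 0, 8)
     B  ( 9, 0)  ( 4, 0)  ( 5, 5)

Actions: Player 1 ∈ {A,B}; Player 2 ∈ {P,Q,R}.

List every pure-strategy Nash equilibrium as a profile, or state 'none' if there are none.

NE set: (B,R)

(A,P): not NE [P1→B gives 9>3; P2→R gives 8>2]
(A,Q): not NE [P2→R gives 8>1]
(A,R): not NE [P1→B gives 5>0]
(B,P): not NE [P2→R gives 5>0]
(B,Q): not NE [P1→A gives 7>4; P2→R gives 5>0]
(B,R): NE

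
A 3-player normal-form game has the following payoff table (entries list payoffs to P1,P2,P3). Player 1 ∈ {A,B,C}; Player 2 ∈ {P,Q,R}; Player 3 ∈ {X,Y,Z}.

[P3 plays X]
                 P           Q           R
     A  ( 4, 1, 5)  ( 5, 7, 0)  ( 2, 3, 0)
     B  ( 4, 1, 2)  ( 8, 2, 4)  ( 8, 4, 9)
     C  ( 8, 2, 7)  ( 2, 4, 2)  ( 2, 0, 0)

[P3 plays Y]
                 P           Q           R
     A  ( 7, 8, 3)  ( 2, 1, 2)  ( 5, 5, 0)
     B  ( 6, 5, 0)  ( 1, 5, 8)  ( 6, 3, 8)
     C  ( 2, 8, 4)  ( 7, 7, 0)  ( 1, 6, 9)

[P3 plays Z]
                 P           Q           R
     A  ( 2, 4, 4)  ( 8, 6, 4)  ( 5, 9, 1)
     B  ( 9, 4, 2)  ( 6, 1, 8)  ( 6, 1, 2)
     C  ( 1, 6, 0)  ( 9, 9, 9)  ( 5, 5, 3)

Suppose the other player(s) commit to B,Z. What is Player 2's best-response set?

P2 best: {P}

u_2(P vs B,Z) = 4
u_2(Q vs B,Z) = 1
u_2(R vs B,Z) = 1
max payoff 4 at {P}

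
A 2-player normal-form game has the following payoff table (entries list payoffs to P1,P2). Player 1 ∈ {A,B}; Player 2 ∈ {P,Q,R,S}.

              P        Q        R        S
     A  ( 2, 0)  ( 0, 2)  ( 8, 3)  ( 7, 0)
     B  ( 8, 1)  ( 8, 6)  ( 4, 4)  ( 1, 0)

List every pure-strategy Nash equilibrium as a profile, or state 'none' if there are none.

(A,P): not NE [P1→B gives 8>2; P2→R gives 3>0]
(A,Q): not NE [P1→B gives 8>0; P2→R gives 3>2]
(A,R): NE
(A,S): not NE [P2→R gives 3>0]
(B,P): not NE [P2→Q gives 6>1]
(B,Q): NE
(B,R): not NE [P1→A gives 8>4; P2→Q gives 6>4]
(B,S): not NE [P1→A gives 7>1; P2→Q gives 6>0]

Nash profiles: (A,R), (B,Q)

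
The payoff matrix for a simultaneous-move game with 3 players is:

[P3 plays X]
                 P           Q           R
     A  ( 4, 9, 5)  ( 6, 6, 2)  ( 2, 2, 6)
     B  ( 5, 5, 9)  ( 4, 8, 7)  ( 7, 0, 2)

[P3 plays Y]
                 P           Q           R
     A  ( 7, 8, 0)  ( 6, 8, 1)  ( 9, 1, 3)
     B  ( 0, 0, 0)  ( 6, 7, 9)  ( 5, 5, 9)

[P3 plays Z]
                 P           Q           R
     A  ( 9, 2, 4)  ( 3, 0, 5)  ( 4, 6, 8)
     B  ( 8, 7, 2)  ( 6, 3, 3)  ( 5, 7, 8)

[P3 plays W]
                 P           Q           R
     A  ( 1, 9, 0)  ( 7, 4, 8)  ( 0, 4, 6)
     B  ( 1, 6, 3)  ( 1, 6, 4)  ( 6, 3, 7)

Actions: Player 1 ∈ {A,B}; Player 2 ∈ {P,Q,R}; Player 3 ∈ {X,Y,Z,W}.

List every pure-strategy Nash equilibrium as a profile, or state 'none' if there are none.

(A,P,X): not NE [P1→B gives 5>4]
(A,P,Y): not NE [P3→X gives 5>0]
(A,P,Z): not NE [P2→R gives 6>2; P3→X gives 5>4]
(A,P,W): not NE [P3→X gives 5>0]
(A,Q,X): not NE [P2→P gives 9>6; P3→W gives 8>2]
(A,Q,Y): not NE [P3→W gives 8>1]
(A,Q,Z): not NE [P1→B gives 6>3; P2→R gives 6>0; P3→W gives 8>5]
(A,Q,W): not NE [P2→P gives 9>4]
(A,R,X): not NE [P1→B gives 7>2; P2→P gives 9>2; P3→Z gives 8>6]
(A,R,Y): not NE [P2→Q gives 8>1; P3→Z gives 8>3]
(A,R,Z): not NE [P1→B gives 5>4]
(A,R,W): not NE [P1→B gives 6>0; P2→P gives 9>4; P3→Z gives 8>6]
(B,P,X): not NE [P2→Q gives 8>5]
(B,P,Y): not NE [P1→A gives 7>0; P2→Q gives 7>0; P3→X gives 9>0]
(B,P,Z): not NE [P1→A gives 9>8; P3→X gives 9>2]
(B,P,W): not NE [P3→X gives 9>3]
(B,Q,X): not NE [P1→A gives 6>4; P3→Y gives 9>7]
(B,Q,Y): NE
(B,Q,Z): not NE [P2→R gives 7>3; P3→Y gives 9>3]
(B,Q,W): not NE [P1→A gives 7>1; P3→Y gives 9>4]
(B,R,X): not NE [P2→Q gives 8>0; P3→Y gives 9>2]
(B,R,Y): not NE [P1→A gives 9>5; P2→Q gives 7>5]
(B,R,Z): not NE [P3→Y gives 9>8]
(B,R,W): not NE [P2→Q gives 6>3; P3→Y gives 9>7]

PSNE = {(B,Q,Y)}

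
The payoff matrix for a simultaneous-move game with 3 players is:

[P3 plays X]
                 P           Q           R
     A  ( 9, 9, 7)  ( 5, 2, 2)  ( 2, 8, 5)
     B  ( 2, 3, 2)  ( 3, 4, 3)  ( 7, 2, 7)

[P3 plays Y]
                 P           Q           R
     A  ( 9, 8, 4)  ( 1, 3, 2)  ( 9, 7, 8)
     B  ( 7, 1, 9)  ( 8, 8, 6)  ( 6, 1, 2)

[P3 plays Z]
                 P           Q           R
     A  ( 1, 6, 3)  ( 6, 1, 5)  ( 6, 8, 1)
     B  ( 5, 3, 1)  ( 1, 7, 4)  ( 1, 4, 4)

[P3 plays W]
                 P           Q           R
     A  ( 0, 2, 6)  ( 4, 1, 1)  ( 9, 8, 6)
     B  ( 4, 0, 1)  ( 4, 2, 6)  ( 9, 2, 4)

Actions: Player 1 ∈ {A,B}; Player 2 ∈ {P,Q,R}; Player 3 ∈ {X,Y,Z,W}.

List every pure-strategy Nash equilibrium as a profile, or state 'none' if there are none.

PSNE = {(A,P,X), (B,Q,Y), (B,Q,W)}

(A,P,X): NE
(A,P,Y): not NE [P3→X gives 7>4]
(A,P,Z): not NE [P1→B gives 5>1; P2→R gives 8>6; P3→X gives 7>3]
(A,P,W): not NE [P1→B gives 4>0; P2→R gives 8>2; P3→X gives 7>6]
(A,Q,X): not NE [P2→P gives 9>2; P3→Z gives 5>2]
(A,Q,Y): not NE [P1→B gives 8>1; P2→P gives 8>3; P3→Z gives 5>2]
(A,Q,Z): not NE [P2→R gives 8>1]
(A,Q,W): not NE [P2→R gives 8>1; P3→Z gives 5>1]
(A,R,X): not NE [P1→B gives 7>2; P2→P gives 9>8; P3→Y gives 8>5]
(A,R,Y): not NE [P2→P gives 8>7]
(A,R,Z): not NE [P3→Y gives 8>1]
(A,R,W): not NE [P3→Y gives 8>6]
(B,P,X): not NE [P1→A gives 9>2; P2→Q gives 4>3; P3→Y gives 9>2]
(B,P,Y): not NE [P1→A gives 9>7; P2→Q gives 8>1]
(B,P,Z): not NE [P2→Q gives 7>3; P3→Y gives 9>1]
(B,P,W): not NE [P2→R gives 2>0; P3→Y gives 9>1]
(B,Q,X): not NE [P1→A gives 5>3; P3→W gives 6>3]
(B,Q,Y): NE
(B,Q,Z): not NE [P1→A gives 6>1; P3→W gives 6>4]
(B,Q,W): NE
(B,R,X): not NE [P2→Q gives 4>2]
(B,R,Y): not NE [P1→A gives 9>6; P2→Q gives 8>1; P3→X gives 7>2]
(B,R,Z): not NE [P1→A gives 6>1; P2→Q gives 7>4; P3→X gives 7>4]
(B,R,W): not NE [P3→X gives 7>4]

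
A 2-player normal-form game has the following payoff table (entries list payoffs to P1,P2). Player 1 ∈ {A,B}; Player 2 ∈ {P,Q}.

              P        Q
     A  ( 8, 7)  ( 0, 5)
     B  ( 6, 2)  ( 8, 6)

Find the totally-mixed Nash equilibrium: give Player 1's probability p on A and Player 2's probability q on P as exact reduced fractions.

P1 indiff ⇒ q·8+(1-q)·0 = q·6+(1-q)·8 ⇒ q(2) = (1-q)(8) ⇒ q = 4/5
P2 indiff ⇒ p·7+(1-p)·2 = p·5+(1-p)·6 ⇒ p(2) = (1-p)(4) ⇒ p = 2/3

P1 mixes 2/3 on A; P2 mixes 4/5 on P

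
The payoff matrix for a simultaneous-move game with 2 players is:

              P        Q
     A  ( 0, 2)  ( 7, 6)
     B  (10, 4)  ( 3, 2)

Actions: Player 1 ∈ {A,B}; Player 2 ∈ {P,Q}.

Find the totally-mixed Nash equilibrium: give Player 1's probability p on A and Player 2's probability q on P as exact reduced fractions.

P1 indiff ⇒ q·0+(1-q)·7 = q·10+(1-q)·3 ⇒ q(-10) = (1-q)(-4) ⇒ q = 2/7
P2 indiff ⇒ p·2+(1-p)·4 = p·6+(1-p)·2 ⇒ p(-4) = (1-p)(-2) ⇒ p = 1/3

P1 mixes 1/3 on A; P2 mixes 2/7 on P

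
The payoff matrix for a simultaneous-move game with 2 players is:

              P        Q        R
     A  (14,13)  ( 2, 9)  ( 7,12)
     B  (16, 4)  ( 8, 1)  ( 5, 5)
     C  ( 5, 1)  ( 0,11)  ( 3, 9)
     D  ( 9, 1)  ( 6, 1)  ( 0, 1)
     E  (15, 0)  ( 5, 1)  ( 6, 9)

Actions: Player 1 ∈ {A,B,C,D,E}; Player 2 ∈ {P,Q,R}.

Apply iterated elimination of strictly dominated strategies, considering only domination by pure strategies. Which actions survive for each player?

Remaining: P1:{A,B,E} P2:{P,R}

P1 drop C (A beats it: P:14>5 Q:2>0 R:7>3)
P1 drop D (B beats it: P:16>9 Q:8>6 R:5>0)
P2 drop Q (R beats it: A:12>9 B:5>1 E:9>1)
P1→{A,B,E} P2→{P,R}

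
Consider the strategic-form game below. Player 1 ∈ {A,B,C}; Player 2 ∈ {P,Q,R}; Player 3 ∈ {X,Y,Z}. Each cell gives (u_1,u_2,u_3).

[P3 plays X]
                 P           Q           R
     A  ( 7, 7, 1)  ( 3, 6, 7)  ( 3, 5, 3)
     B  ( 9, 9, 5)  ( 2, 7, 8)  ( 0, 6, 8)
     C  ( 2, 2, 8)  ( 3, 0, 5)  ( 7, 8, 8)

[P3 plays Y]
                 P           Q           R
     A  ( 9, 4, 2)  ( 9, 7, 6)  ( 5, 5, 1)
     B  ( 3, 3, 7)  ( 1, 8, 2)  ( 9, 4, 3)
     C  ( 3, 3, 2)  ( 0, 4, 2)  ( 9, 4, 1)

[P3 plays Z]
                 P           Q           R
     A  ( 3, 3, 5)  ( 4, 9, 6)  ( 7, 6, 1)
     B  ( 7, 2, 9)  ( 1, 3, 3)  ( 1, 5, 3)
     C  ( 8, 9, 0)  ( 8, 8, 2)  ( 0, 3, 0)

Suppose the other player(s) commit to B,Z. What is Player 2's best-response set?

u_2(P vs B,Z) = 2
u_2(Q vs B,Z) = 3
u_2(R vs B,Z) = 5
max payoff 5 at {R}

P2 best: {R}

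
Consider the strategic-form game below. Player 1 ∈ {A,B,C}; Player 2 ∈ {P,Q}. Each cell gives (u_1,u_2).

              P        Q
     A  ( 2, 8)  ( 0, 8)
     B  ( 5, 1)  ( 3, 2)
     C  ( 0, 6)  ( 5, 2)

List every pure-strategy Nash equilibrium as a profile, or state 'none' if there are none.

(A,P): not NE [P1→B gives 5>2]
(A,Q): not NE [P1→C gives 5>0]
(B,P): not NE [P2→Q gives 2>1]
(B,Q): not NE [P1→C gives 5>3]
(C,P): not NE [P1→B gives 5>0]
(C,Q): not NE [P2→P gives 6>2]

No pure NE.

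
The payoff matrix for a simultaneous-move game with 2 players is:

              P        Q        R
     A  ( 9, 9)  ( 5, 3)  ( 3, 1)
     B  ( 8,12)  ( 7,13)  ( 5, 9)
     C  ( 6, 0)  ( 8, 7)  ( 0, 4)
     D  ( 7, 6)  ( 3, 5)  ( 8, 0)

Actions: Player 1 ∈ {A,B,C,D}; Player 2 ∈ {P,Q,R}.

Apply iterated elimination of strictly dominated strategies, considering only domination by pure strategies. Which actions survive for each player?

P2 drop R (Q beats it: A:3>1 B:13>9 C:7>4 D:5>0)
P1 drop D (A beats it: P:9>7 Q:5>3)
P1→{A,B,C} P2→{P,Q}

IESDS → P1:{A,B,C} P2:{P,Q}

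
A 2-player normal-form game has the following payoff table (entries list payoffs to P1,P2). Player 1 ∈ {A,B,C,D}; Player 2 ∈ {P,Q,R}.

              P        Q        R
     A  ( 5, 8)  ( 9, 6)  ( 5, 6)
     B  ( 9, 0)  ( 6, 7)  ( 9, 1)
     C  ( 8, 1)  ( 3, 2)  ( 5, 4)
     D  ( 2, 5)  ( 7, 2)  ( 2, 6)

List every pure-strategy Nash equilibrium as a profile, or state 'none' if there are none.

(A,P): not NE [P1→B gives 9>5]
(A,Q): not NE [P2→P gives 8>6]
(A,R): not NE [P1→B gives 9>5; P2→P gives 8>6]
(B,P): not NE [P2→Q gives 7>0]
(B,Q): not NE [P1→A gives 9>6]
(B,R): not NE [P2→Q gives 7>1]
(C,P): not NE [P1→B gives 9>8; P2→R gives 4>1]
(C,Q): not NE [P1→A gives 9>3; P2→R gives 4>2]
(C,R): not NE [P1→B gives 9>5]
(D,P): not NE [P1→B gives 9>2; P2→R gives 6>5]
(D,Q): not NE [P1→A gives 9>7; P2→R gives 6>2]
(D,R): not NE [P1→B gives 9>2]

PSNE: ∅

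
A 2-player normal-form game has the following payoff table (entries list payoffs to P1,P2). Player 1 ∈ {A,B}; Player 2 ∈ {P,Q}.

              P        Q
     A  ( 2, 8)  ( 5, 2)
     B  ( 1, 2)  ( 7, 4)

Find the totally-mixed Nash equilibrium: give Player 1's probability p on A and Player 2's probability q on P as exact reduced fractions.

P1 indiff ⇒ q·2+(1-q)·5 = q·1+(1-q)·7 ⇒ q(1) = (1-q)(2) ⇒ q = 2/3
P2 indiff ⇒ p·8+(1-p)·2 = p·2+(1-p)·4 ⇒ p(6) = (1-p)(2) ⇒ p = 1/4

(p,q) = (1/4, 2/3)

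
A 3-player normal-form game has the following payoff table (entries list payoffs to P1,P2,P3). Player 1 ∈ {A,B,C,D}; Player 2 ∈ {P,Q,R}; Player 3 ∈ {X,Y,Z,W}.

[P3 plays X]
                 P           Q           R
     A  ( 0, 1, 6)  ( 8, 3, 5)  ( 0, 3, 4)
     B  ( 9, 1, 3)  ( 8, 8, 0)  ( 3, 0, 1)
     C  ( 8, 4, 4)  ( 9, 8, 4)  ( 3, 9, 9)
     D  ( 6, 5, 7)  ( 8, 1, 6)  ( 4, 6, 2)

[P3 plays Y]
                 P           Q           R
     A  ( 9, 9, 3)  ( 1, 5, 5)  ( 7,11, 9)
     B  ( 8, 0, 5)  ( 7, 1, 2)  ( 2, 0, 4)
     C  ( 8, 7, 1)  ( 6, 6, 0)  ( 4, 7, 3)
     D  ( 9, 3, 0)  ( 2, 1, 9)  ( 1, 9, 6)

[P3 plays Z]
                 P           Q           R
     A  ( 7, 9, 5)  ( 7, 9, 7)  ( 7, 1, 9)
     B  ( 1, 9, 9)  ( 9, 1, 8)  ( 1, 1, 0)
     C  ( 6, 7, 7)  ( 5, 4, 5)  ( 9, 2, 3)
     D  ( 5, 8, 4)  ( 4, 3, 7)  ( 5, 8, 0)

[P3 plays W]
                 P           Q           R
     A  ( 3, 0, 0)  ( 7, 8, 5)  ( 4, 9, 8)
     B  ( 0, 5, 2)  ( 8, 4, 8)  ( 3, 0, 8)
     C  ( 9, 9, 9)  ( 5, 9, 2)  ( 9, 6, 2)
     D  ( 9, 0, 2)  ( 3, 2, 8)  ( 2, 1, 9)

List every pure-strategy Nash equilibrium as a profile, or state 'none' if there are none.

(A,P,X): not NE [P1→B gives 9>0; P2→R gives 3>1]
(A,P,Y): not NE [P2→R gives 11>9; P3→X gives 6>3]
(A,P,Z): not NE [P3→X gives 6>5]
(A,P,W): not NE [P1→D gives 9>3; P2→R gives 9>0; P3→X gives 6>0]
(A,Q,X): not NE [P1→C gives 9>8; P3→Z gives 7>5]
(A,Q,Y): not NE [P1→B gives 7>1; P2→R gives 11>5; P3→Z gives 7>5]
(A,Q,Z): not NE [P1→B gives 9>7]
(A,Q,W): not NE [P1→B gives 8>7; P2→R gives 9>8; P3→Z gives 7>5]
(A,R,X): not NE [P1→D gives 4>0; P3→Z gives 9>4]
(A,R,Y): NE
(A,R,Z): not NE [P1→C gives 9>7; P2→Q gives 9>1]
(A,R,W): not NE [P1→C gives 9>4; P3→Z gives 9>8]
(B,P,X): not NE [P2→Q gives 8>1; P3→Z gives 9>3]
(B,P,Y): not NE [P1→D gives 9>8; P2→Q gives 1>0; P3→Z gives 9>5]
(B,P,Z): not NE [P1→A gives 7>1]
(B,P,W): not NE [P1→D gives 9>0; P3→Z gives 9>2]
(B,Q,X): not NE [P1→C gives 9>8; P3→W gives 8>0]
(B,Q,Y): not NE [P3→W gives 8>2]
(B,Q,Z): not NE [P2→P gives 9>1]
(B,Q,W): not NE [P2→P gives 5>4]
(B,R,X): not NE [P1→D gives 4>3; P2→Q gives 8>0; P3→W gives 8>1]
(B,R,Y): not NE [P1→A gives 7>2; P2→Q gives 1>0; P3→W gives 8>4]
(B,R,Z): not NE [P1→C gives 9>1; P2→P gives 9>1; P3→W gives 8>0]
(B,R,W): not NE [P1→C gives 9>3; P2→P gives 5>0]
(C,P,X): not NE [P1→B gives 9>8; P2→R gives 9>4; P3→W gives 9>4]
(C,P,Y): not NE [P1→D gives 9>8; P3→W gives 9>1]
(C,P,Z): not NE [P1→A gives 7>6; P3→W gives 9>7]
(C,P,W): NE
(C,Q,X): not NE [P2→R gives 9>8; P3→Z gives 5>4]
(C,Q,Y): not NE [P1→B gives 7>6; P2→R gives 7>6; P3→Z gives 5>0]
(C,Q,Z): not NE [P1→B gives 9>5; P2→P gives 7>4]
(C,Q,W): not NE [P1→B gives 8>5; P3→Z gives 5>2]
(C,R,X): not NE [P1→D gives 4>3]
(C,R,Y): not NE [P1→A gives 7>4; P3→X gives 9>3]
(C,R,Z): not NE [P2→P gives 7>2; P3→X gives 9>3]
(C,R,W): not NE [P2→Q gives 9>6; P3→X gives 9>2]
(D,P,X): not NE [P1→B gives 9>6; P2→R gives 6>5]
(D,P,Y): not NE [P2→R gives 9>3; P3→X gives 7>0]
(D,P,Z): not NE [P1→A gives 7>5; P3→X gives 7>4]
(D,P,W): not NE [P2→Q gives 2>0; P3→X gives 7>2]
(D,Q,X): not NE [P1→C gives 9>8; P2→R gives 6>1; P3→Y gives 9>6]
(D,Q,Y): not NE [P1→B gives 7>2; P2→R gives 9>1]
(D,Q,Z): not NE [P1→B gives 9>4; P2→R gives 8>3; P3→Y gives 9>7]
(D,Q,W): not NE [P1→B gives 8>3; P3→Y gives 9>8]
(D,R,X): not NE [P3→W gives 9>2]
(D,R,Y): not NE [P1→A gives 7>1; P3→W gives 9>6]
(D,R,Z): not NE [P1→C gives 9>5; P3→W gives 9>0]
(D,R,W): not NE [P1→C gives 9>2; P2→Q gives 2>1]

NE set: (A,R,Y), (C,P,W)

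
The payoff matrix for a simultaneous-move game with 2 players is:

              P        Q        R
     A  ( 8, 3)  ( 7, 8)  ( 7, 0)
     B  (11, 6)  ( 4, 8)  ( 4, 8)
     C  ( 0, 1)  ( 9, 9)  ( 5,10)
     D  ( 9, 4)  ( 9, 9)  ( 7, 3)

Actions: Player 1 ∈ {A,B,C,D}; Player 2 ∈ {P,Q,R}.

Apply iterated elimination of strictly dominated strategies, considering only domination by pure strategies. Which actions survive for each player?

P2 drop P (Q beats it: A:8>3 B:8>6 C:9>1 D:9>4)
P1 drop B (A beats it: Q:7>4 R:7>4)
P1→{A,C,D} P2→{Q,R}

IESDS → P1:{A,C,D} P2:{Q,R}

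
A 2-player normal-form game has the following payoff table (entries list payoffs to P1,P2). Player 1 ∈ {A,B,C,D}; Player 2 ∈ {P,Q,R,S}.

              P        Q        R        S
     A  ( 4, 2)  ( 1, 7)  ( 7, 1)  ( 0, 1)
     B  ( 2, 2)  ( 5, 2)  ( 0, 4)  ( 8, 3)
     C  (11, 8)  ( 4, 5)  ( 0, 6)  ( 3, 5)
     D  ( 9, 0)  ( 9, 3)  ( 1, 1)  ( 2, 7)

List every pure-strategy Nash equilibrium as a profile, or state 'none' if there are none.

(A,P): not NE [P1→C gives 11>4; P2→Q gives 7>2]
(A,Q): not NE [P1→D gives 9>1]
(A,R): not NE [P2→Q gives 7>1]
(A,S): not NE [P1→B gives 8>0; P2→Q gives 7>1]
(B,P): not NE [P1→C gives 11>2; P2→R gives 4>2]
(B,Q): not NE [P1→D gives 9>5; P2→R gives 4>2]
(B,R): not NE [P1→A gives 7>0]
(B,S): not NE [P2→R gives 4>3]
(C,P): NE
(C,Q): not NE [P1→D gives 9>4; P2→P gives 8>5]
(C,R): not NE [P1→A gives 7>0; P2→P gives 8>6]
(C,S): not NE [P1→B gives 8>3; P2→P gives 8>5]
(D,P): not NE [P1→C gives 11>9; P2→S gives 7>0]
(D,Q): not NE [P2→S gives 7>3]
(D,R): not NE [P1→A gives 7>1; P2→S gives 7>1]
(D,S): not NE [P1→B gives 8>2]

Nash profiles: (C,P)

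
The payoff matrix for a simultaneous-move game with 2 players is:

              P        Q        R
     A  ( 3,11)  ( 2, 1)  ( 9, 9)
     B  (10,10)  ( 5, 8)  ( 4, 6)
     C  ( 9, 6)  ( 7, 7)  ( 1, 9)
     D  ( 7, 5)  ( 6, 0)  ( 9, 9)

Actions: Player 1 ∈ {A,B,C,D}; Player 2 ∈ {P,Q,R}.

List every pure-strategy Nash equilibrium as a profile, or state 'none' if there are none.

(A,P): not NE [P1→B gives 10>3]
(A,Q): not NE [P1→C gives 7>2; P2→P gives 11>1]
(A,R): not NE [P2→P gives 11>9]
(B,P): NE
(B,Q): not NE [P1→C gives 7>5; P2→P gives 10>8]
(B,R): not NE [P1→D gives 9>4; P2→P gives 10>6]
(C,P): not NE [P1→B gives 10>9; P2→R gives 9>6]
(C,Q): not NE [P2→R gives 9>7]
(C,R): not NE [P1→D gives 9>1]
(D,P): not NE [P1→B gives 10>7; P2→R gives 9>5]
(D,Q): not NE [P1→C gives 7>6; P2→R gives 9>0]
(D,R): NE

PSNE = {(B,P), (D,R)}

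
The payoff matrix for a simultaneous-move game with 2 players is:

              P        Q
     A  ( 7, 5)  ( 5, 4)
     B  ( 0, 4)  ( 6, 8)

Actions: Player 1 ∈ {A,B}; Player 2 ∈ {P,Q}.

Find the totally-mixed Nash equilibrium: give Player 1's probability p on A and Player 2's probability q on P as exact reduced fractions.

P1 indiff ⇒ q·7+(1-q)·5 = q·0+(1-q)·6 ⇒ q(7) = (1-q)(1) ⇒ q = 1/8
P2 indiff ⇒ p·5+(1-p)·4 = p·4+(1-p)·8 ⇒ p(1) = (1-p)(4) ⇒ p = 4/5

p=4/5, q=1/8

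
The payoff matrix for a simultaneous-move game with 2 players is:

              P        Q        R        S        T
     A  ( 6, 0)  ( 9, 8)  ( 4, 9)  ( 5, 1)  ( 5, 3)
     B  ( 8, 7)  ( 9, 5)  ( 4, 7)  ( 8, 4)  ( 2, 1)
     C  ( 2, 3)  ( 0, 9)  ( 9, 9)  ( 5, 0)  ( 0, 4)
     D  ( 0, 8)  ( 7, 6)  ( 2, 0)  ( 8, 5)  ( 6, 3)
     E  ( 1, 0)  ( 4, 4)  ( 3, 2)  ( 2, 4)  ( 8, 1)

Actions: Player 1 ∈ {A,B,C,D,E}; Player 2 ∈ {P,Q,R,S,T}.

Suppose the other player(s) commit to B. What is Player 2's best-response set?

u_2(P vs B) = 7
u_2(Q vs B) = 5
u_2(R vs B) = 7
u_2(S vs B) = 4
u_2(T vs B) = 1
max payoff 7 at {P,R}

argmax u_2 = {P,R}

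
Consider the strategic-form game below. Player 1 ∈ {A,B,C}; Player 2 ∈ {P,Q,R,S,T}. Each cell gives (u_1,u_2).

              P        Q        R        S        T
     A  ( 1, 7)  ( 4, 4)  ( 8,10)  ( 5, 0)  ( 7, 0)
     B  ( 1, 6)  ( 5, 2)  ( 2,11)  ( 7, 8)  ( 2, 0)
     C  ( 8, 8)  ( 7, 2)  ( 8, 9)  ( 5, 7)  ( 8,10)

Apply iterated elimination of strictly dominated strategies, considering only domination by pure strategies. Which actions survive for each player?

P2 drop P (R beats it: A:10>7 B:11>6 C:9>8)
P2 drop Q (R beats it: A:10>4 B:11>2 C:9>2)
P2 drop S (R beats it: A:10>0 B:11>8 C:9>7)
P1 drop B (A beats it: R:8>2 T:7>2)
P1→{A,C} P2→{R,T}

Remaining: P1:{A,C} P2:{R,T}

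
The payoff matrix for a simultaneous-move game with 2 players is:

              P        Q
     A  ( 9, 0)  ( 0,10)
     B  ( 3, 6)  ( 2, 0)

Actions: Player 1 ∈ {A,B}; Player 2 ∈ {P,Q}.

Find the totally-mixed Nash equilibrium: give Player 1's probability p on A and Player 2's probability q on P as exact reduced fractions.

p=3/8, q=1/4

P1 indiff ⇒ q·9+(1-q)·0 = q·3+(1-q)·2 ⇒ q(6) = (1-q)(2) ⇒ q = 1/4
P2 indiff ⇒ p·0+(1-p)·6 = p·10+(1-p)·0 ⇒ p(-10) = (1-p)(-6) ⇒ p = 3/8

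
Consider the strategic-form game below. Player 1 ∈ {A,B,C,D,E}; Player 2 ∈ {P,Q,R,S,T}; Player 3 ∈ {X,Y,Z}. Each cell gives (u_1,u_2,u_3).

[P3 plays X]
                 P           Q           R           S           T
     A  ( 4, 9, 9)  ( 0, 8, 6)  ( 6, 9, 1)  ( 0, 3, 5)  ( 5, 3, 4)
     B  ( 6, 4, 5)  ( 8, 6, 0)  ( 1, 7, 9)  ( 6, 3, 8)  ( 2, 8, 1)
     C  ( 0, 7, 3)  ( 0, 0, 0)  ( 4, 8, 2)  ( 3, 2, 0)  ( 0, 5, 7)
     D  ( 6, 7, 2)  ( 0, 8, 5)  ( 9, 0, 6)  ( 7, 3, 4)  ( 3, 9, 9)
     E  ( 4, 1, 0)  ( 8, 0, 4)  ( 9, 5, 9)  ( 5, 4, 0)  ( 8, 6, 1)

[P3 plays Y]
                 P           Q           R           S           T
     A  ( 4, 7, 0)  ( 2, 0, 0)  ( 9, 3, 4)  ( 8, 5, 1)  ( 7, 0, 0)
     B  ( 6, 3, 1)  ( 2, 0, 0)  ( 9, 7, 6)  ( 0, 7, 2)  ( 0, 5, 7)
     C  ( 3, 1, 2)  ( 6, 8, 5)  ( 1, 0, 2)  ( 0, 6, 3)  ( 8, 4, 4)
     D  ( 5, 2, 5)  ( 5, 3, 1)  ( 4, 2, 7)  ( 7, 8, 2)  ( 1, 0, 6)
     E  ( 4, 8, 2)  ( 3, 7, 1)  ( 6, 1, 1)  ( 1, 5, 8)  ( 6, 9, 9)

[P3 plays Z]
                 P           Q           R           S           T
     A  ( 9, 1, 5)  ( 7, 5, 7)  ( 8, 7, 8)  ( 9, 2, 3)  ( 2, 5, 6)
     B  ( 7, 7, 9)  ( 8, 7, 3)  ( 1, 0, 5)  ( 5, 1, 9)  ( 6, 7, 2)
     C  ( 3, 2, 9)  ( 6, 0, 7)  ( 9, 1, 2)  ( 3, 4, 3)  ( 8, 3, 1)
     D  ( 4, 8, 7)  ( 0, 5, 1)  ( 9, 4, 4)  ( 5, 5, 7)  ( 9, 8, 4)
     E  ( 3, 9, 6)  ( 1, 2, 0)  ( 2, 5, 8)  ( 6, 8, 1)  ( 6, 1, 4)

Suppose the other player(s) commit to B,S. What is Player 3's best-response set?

u_3(X vs B,S) = 8
u_3(Y vs B,S) = 2
u_3(Z vs B,S) = 9
max payoff 9 at {Z}

BR_3 = {Z}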